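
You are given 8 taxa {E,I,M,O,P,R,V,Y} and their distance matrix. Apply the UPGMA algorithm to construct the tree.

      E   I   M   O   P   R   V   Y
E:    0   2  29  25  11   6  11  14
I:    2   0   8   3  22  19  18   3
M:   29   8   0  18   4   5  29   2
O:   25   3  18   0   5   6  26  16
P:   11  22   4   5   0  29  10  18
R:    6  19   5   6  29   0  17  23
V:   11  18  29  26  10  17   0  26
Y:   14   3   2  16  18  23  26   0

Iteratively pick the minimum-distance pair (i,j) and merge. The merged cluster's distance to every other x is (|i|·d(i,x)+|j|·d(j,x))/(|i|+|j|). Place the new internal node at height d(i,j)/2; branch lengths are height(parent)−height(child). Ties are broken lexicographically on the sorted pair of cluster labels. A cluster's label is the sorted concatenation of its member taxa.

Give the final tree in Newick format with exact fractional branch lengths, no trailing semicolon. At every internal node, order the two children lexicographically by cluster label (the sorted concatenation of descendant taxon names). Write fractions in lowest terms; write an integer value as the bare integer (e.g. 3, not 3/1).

step 1: merge (E,I) at d=2; branch lengths E→1, I→1; new cluster EI
  updated: d(EI,M)=37/2, d(EI,O)=14, d(EI,P)=33/2, d(EI,R)=25/2, d(EI,V)=29/2, d(EI,Y)=17/2
step 2: merge (M,Y) at d=2; branch lengths M→1, Y→1; new cluster MY
  updated: d(EI,MY)=27/2, d(MY,O)=17, d(MY,P)=11, d(MY,R)=14, d(MY,V)=55/2
step 3: merge (O,P) at d=5; branch lengths O→5/2, P→5/2; new cluster OP
  updated: d(EI,OP)=61/4, d(MY,OP)=14, d(OP,R)=35/2, d(OP,V)=18
step 4: merge (EI,R) at d=25/2; branch lengths EI→21/4, R→25/4; new cluster EIR
  updated: d(EIR,MY)=41/3, d(EIR,OP)=16, d(EIR,V)=46/3
step 5: merge (EIR,MY) at d=41/3; branch lengths EIR→7/12, MY→35/6; new cluster EIMRY
  updated: d(EIMRY,OP)=76/5, d(EIMRY,V)=101/5
step 6: merge (EIMRY,OP) at d=76/5; branch lengths EIMRY→23/30, OP→51/10; new cluster EIMOPRY
  updated: d(EIMOPRY,V)=137/7
step 7: merge (EIMOPRY,V) at d=137/7; branch lengths EIMOPRY→153/70, V→137/14; new cluster EIMOPRVY
final tree: (((((E:1,I:1):21/4,R:25/4):7/12,(M:1,Y:1):35/6):23/30,(O:5/2,P:5/2):51/10):153/70,V:137/14)
total length: 18797/420

(((((E:1,I:1):21/4,R:25/4):7/12,(M:1,Y:1):35/6):23/30,(O:5/2,P:5/2):51/10):153/70,V:137/14)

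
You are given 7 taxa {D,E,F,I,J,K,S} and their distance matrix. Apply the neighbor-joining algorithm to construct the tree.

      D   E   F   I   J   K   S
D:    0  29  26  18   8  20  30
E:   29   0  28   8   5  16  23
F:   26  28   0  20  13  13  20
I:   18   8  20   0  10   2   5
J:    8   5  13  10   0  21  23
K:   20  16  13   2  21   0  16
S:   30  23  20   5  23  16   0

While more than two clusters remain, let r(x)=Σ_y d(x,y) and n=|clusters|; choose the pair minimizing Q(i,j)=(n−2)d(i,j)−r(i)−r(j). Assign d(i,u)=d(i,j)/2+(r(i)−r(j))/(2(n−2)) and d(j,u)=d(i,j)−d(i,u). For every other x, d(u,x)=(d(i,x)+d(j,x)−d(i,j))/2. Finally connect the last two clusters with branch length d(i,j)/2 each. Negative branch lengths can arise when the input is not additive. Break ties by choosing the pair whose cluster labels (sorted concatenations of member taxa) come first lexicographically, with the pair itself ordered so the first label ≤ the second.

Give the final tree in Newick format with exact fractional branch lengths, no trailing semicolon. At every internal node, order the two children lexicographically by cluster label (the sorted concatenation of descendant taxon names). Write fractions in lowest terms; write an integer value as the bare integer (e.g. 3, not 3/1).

(((((D:91/10,J:-11/10):83/16,E:125/16):59/16,(I:-17/8,S:57/8):51/16):37/16,F:85/8):19/16,K:19/16)

iteration 1: select D,J (d=8, Q=-171); attach at lengths (91/10, -11/10); label the merged cluster DJ
  updated: d(DJ,E)=13, d(DJ,F)=31/2, d(DJ,I)=10, d(DJ,K)=33/2, d(DJ,S)=45/2
iteration 2: select DJ,E (d=13, Q=-227/2); attach at lengths (83/16, 125/16); label the merged cluster DEJ
  updated: d(DEJ,F)=61/4, d(DEJ,I)=5/2, d(DEJ,K)=39/4, d(DEJ,S)=65/4
iteration 3: select I,S (d=5, Q=-287/4); attach at lengths (-17/8, 57/8); label the merged cluster IS
  updated: d(DEJ,IS)=55/8, d(F,IS)=35/2, d(IS,K)=13/2
iteration 4: select DEJ,IS (d=55/8, Q=-49); attach at lengths (59/16, 51/16); label the merged cluster DEIJS
  updated: d(DEIJS,F)=207/16, d(DEIJS,K)=75/16
iteration 5: select DEIJS,F (d=207/16, Q=-245/8); attach at lengths (37/16, 85/8); label the merged cluster DEFIJS
  updated: d(DEFIJS,K)=19/8
iteration 6: select DEFIJS,K (d=19/8); attach at lengths (19/16, 19/16); label the merged cluster DEFIJKS
final tree: (((((D:91/10,J:-11/10):83/16,E:125/16):59/16,(I:-17/8,S:57/8):51/16):37/16,F:85/8):19/16,K:19/16)
total length: 771/16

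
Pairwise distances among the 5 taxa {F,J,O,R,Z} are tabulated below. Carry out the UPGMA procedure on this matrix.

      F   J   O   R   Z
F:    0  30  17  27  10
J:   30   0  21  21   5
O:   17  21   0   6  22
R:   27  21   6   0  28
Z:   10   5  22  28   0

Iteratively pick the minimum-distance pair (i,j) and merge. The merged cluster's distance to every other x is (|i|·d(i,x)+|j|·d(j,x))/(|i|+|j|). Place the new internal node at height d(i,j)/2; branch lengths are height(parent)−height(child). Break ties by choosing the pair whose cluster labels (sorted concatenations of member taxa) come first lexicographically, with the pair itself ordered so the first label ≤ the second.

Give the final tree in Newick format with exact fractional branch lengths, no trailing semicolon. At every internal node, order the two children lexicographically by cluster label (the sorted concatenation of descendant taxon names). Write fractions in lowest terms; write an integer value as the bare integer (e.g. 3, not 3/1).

step 1: merge (J,Z) at d=5; branch lengths J→5/2, Z→5/2; new cluster JZ
  updated: d(F,JZ)=20, d(JZ,O)=43/2, d(JZ,R)=49/2
step 2: merge (O,R) at d=6; branch lengths O→3, R→3; new cluster OR
  updated: d(F,OR)=22, d(JZ,OR)=23
step 3: merge (F,JZ) at d=20; branch lengths F→10, JZ→15/2; new cluster FJZ
  updated: d(FJZ,OR)=68/3
step 4: merge (FJZ,OR) at d=68/3; branch lengths FJZ→4/3, OR→25/3; new cluster FJORZ
final tree: ((F:10,(J:5/2,Z:5/2):15/2):4/3,(O:3,R:3):25/3)
total length: 229/6

((F:10,(J:5/2,Z:5/2):15/2):4/3,(O:3,R:3):25/3)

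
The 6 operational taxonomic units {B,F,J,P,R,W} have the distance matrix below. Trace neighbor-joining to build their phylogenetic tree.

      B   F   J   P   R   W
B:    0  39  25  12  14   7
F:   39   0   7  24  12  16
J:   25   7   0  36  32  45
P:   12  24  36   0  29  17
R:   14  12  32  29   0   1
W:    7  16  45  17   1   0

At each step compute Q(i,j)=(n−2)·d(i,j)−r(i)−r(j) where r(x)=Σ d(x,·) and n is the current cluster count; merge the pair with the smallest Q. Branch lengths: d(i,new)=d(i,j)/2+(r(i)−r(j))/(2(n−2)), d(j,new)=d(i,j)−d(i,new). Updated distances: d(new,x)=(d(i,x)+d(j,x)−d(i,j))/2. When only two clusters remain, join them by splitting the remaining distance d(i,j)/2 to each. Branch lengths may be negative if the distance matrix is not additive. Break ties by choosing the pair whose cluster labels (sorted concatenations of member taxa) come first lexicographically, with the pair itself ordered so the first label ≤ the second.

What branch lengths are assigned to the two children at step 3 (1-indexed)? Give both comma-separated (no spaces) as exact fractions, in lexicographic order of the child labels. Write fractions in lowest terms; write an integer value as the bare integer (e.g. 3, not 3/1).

27/8,69/8

1. join F+J (d=7, Q=-215) ⇒ FJ; edges |F|=-19/8, |J|=75/8
  updated: d(B,FJ)=57/2, d(FJ,P)=53/2, d(FJ,R)=37/2, d(FJ,W)=27
2. join R+W (d=1, Q=-223/2) ⇒ RW; edges |R|=9/4, |W|=-5/4
  updated: d(B,RW)=10, d(FJ,RW)=89/4, d(P,RW)=45/2
3. join B+P (d=12, Q=-175/2) ⇒ BP; edges |B|=27/8, |P|=69/8
  updated: d(BP,FJ)=43/2, d(BP,RW)=41/4
4. join BP+FJ (d=43/2, Q=-54) ⇒ BFJP; edges |BP|=19/4, |FJ|=67/4
  updated: d(BFJP,RW)=11/2
5. join BFJP+RW (d=11/2) ⇒ BFJPRW; edges |BFJP|=11/4, |RW|=11/4
final tree: (((B:27/8,P:69/8):19/4,(F:-19/8,J:75/8):67/4):11/4,(R:9/4,W:-5/4):11/4)
total length: 47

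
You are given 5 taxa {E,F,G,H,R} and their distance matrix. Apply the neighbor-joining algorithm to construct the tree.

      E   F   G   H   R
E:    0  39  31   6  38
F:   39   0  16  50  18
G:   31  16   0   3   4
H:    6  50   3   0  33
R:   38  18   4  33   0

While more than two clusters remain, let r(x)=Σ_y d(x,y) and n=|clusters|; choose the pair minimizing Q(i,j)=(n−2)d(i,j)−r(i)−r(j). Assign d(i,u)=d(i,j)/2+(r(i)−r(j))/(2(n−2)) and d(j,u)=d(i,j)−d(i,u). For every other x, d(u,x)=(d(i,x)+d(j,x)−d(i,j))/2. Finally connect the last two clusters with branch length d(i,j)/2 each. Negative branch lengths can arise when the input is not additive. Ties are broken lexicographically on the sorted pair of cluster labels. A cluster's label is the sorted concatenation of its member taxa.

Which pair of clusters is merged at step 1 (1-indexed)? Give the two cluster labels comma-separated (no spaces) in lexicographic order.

iteration 1: select E,H (d=6, Q=-188); attach at lengths (20/3, -2/3); label the merged cluster EH
  updated: d(EH,F)=83/2, d(EH,G)=14, d(EH,R)=65/2
iteration 2: select EH,G (d=14, Q=-94); attach at lengths (41/2, -13/2); label the merged cluster EGH
  updated: d(EGH,F)=87/4, d(EGH,R)=45/4
iteration 3: select EGH,F (d=87/4, Q=-51); attach at lengths (15/2, 57/4); label the merged cluster EFGH
  updated: d(EFGH,R)=15/4
iteration 4: select EFGH,R (d=15/4); attach at lengths (15/8, 15/8); label the merged cluster EFGHR
final tree: ((((E:20/3,H:-2/3):41/2,G:-13/2):15/2,F:57/4):15/8,R:15/8)
total length: 91/2

E,H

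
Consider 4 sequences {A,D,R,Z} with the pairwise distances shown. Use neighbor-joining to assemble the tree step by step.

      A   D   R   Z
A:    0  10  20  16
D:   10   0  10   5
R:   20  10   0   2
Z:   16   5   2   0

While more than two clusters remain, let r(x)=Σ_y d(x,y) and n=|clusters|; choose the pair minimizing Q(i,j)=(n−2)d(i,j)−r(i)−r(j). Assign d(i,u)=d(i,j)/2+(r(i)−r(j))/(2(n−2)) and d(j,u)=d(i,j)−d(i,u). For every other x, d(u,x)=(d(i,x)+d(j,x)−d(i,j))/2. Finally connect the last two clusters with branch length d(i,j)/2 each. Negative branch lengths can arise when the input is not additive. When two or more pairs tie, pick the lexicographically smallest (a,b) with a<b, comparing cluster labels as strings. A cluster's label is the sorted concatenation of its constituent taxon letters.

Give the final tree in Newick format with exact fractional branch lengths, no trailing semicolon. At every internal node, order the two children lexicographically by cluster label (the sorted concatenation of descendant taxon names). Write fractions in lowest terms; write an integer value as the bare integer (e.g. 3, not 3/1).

(((A:41/4,D:-1/4):27/4,R:13/4):-5/8,Z:-5/8)

iteration 1: select A,D (d=10, Q=-51); attach at lengths (41/4, -1/4); label the merged cluster AD
  updated: d(AD,R)=10, d(AD,Z)=11/2
iteration 2: select AD,R (d=10, Q=-35/2); attach at lengths (27/4, 13/4); label the merged cluster ADR
  updated: d(ADR,Z)=-5/4
iteration 3: select ADR,Z (d=-5/4); attach at lengths (-5/8, -5/8); label the merged cluster ADRZ
final tree: (((A:41/4,D:-1/4):27/4,R:13/4):-5/8,Z:-5/8)
total length: 75/4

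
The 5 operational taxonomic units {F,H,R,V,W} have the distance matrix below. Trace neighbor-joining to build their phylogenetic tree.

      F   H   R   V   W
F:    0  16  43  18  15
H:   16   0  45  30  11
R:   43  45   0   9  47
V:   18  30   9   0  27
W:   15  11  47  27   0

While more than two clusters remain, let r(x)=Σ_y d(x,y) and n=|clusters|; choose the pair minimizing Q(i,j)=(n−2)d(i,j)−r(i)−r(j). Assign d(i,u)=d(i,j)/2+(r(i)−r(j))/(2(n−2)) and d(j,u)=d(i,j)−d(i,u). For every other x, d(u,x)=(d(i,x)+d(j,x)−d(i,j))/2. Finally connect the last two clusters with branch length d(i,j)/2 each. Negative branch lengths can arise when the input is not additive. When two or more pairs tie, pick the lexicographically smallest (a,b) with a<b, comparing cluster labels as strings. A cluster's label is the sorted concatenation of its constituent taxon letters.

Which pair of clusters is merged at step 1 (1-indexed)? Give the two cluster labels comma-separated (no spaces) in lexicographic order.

R,V

1. join R+V (d=9, Q=-201) ⇒ RV; edges |R|=29/2, |V|=-11/2
  updated: d(F,RV)=26, d(H,RV)=33, d(RV,W)=65/2
2. join F+RV (d=26, Q=-193/2) ⇒ FRV; edges |F|=35/8, |RV|=173/8
  updated: d(FRV,H)=23/2, d(FRV,W)=43/4
3. join FRV+H (d=23/2, Q=-133/4) ⇒ FHRV; edges |FRV|=45/8, |H|=47/8
  updated: d(FHRV,W)=41/8
4. join FHRV+W (d=41/8) ⇒ FHRVW; edges |FHRV|=41/16, |W|=41/16
final tree: (((F:35/8,(R:29/2,V:-11/2):173/8):45/8,H:47/8):41/16,W:41/16)
total length: 413/8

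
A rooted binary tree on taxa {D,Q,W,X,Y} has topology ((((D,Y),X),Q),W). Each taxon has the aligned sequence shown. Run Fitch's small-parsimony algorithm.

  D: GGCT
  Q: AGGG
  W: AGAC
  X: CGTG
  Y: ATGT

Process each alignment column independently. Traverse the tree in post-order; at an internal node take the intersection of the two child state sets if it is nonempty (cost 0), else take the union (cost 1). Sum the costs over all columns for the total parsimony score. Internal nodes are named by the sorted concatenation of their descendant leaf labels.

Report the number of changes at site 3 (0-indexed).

2

[col 0] DY: children D:{G}, Y:{A} ∪→ {A,G}; cost 1
[col 0] DXY: children DY:{A,G}, X:{C} ∪→ {A,C,G}; cost 1
[col 0] DQXY: children DXY:{A,C,G}, Q:{A} ∩→ {A}; cost 0
[col 0] DQWXY: children DQXY:{A}, W:{A} ∩→ {A}; cost 0
[col 1] DY: children D:{G}, Y:{T} ∪→ {G,T}; cost 1
[col 1] DXY: children DY:{G,T}, X:{G} ∩→ {G}; cost 0
[col 1] DQXY: children DXY:{G}, Q:{G} ∩→ {G}; cost 0
[col 1] DQWXY: children DQXY:{G}, W:{G} ∩→ {G}; cost 0
[col 2] DY: children D:{C}, Y:{G} ∪→ {C,G}; cost 1
[col 2] DXY: children DY:{C,G}, X:{T} ∪→ {C,G,T}; cost 1
[col 2] DQXY: children DXY:{C,G,T}, Q:{G} ∩→ {G}; cost 0
[col 2] DQWXY: children DQXY:{G}, W:{A} ∪→ {A,G}; cost 1
[col 3] DY: children D:{T}, Y:{T} ∩→ {T}; cost 0
[col 3] DXY: children DY:{T}, X:{G} ∪→ {G,T}; cost 1
[col 3] DQXY: children DXY:{G,T}, Q:{G} ∩→ {G}; cost 0
[col 3] DQWXY: children DQXY:{G}, W:{C} ∪→ {C,G}; cost 1
per-site changes: [2, 1, 3, 2]; total = 8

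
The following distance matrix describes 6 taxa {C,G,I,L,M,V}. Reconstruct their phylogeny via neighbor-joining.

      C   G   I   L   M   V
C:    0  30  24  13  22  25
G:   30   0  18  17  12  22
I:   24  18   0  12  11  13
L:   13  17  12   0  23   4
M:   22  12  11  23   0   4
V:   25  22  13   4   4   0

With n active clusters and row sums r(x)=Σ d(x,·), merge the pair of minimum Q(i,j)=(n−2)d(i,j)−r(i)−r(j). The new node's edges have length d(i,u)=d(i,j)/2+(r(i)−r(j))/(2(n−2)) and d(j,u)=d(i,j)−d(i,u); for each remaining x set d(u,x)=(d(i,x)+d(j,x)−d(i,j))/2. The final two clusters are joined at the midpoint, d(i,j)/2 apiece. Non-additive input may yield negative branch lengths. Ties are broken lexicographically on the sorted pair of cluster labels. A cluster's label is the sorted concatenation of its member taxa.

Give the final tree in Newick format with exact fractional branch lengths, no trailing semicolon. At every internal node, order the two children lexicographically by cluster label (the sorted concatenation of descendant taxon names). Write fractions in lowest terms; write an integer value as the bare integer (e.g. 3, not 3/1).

((((C:97/8,L:7/8):11/2,I:6):1/2,G:45/4):15/8,(M:4/3,V:8/3):15/8)

1. join C+L (d=13, Q=-131) ⇒ CL; edges |C|=97/8, |L|=7/8
  updated: d(CL,G)=17, d(CL,I)=23/2, d(CL,M)=16, d(CL,V)=8
2. join M+V (d=4, Q=-78) ⇒ MV; edges |M|=4/3, |V|=8/3
  updated: d(CL,MV)=10, d(G,MV)=15, d(I,MV)=10
3. join CL+I (d=23/2, Q=-55) ⇒ CIL; edges |CL|=11/2, |I|=6
  updated: d(CIL,G)=47/4, d(CIL,MV)=17/4
4. join CIL+G (d=47/4, Q=-31) ⇒ CGIL; edges |CIL|=1/2, |G|=45/4
  updated: d(CGIL,MV)=15/4
5. join CGIL+MV (d=15/4) ⇒ CGILMV; edges |CGIL|=15/8, |MV|=15/8
final tree: ((((C:97/8,L:7/8):11/2,I:6):1/2,G:45/4):15/8,(M:4/3,V:8/3):15/8)
total length: 44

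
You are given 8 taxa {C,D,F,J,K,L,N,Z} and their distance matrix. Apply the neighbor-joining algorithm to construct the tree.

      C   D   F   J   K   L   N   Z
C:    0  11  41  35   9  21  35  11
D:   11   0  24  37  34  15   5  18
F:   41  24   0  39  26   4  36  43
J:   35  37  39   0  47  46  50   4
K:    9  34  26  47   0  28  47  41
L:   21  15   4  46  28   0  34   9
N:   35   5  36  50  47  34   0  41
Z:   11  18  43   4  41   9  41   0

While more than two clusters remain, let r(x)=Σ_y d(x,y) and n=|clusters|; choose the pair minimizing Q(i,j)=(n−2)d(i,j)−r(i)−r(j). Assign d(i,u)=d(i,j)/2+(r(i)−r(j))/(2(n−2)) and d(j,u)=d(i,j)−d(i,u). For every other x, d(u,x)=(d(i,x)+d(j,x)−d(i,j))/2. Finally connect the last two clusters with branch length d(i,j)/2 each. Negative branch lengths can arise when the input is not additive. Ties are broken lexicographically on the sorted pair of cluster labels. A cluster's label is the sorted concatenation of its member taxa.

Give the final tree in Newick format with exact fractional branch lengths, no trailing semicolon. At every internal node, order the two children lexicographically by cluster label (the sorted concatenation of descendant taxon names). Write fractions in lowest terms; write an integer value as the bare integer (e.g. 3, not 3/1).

((((C:-5/4,K:41/4):39/4,(J:115/12,Z:-67/12):69/4):5/2,(D:-61/10,N:111/10):99/8):83/16,(F:53/8,L:-21/8):83/16)

step 1: merge (J,Z) at d=4, Q=-401; branch lengths J→115/12, Z→-67/12; new cluster JZ
  updated: d(C,JZ)=21, d(D,JZ)=51/2, d(F,JZ)=39, d(JZ,K)=42, d(JZ,L)=51/2, d(JZ,N)=87/2
step 2: merge (D,N) at d=5, Q=-290; branch lengths D→-61/10, N→111/10; new cluster DN
  updated: d(C,DN)=41/2, d(DN,F)=55/2, d(DN,JZ)=32, d(DN,K)=38, d(DN,L)=22
step 3: merge (F,L) at d=4, Q=-222; branch lengths F→53/8, L→-21/8; new cluster FL
  updated: d(C,FL)=29, d(DN,FL)=91/4, d(FL,JZ)=121/4, d(FL,K)=25
step 4: merge (C,K) at d=9, Q=-333/2; branch lengths C→-5/4, K→41/4; new cluster CK
  updated: d(CK,DN)=99/4, d(CK,FL)=45/2, d(CK,JZ)=27
step 5: merge (CK,JZ) at d=27, Q=-219/2; branch lengths CK→39/4, JZ→69/4; new cluster CJKZ
  updated: d(CJKZ,DN)=119/8, d(CJKZ,FL)=103/8
step 6: merge (CJKZ,DN) at d=119/8, Q=-101/2; branch lengths CJKZ→5/2, DN→99/8; new cluster CDJKNZ
  updated: d(CDJKNZ,FL)=83/8
step 7: merge (CDJKNZ,FL) at d=83/8; branch lengths CDJKNZ→83/16, FL→83/16; new cluster CDFJKLNZ
final tree: ((((C:-5/4,K:41/4):39/4,(J:115/12,Z:-67/12):69/4):5/2,(D:-61/10,N:111/10):99/8):83/16,(F:53/8,L:-21/8):83/16)
total length: 297/4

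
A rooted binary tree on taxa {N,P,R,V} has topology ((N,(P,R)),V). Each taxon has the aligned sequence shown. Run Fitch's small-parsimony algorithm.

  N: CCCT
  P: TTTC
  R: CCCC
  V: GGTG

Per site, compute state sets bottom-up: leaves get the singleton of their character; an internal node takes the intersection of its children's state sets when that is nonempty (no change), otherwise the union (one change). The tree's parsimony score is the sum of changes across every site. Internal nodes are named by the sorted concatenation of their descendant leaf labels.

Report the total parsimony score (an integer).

8

site 0, node PR: P={T} ∪ R={C} → {C,T} (+1)
site 0, node NPR: N={C} ∩ PR={C,T} → {C} (+0)
site 0, node NPRV: NPR={C} ∪ V={G} → {C,G} (+1)
site 1, node PR: P={T} ∪ R={C} → {C,T} (+1)
site 1, node NPR: N={C} ∩ PR={C,T} → {C} (+0)
site 1, node NPRV: NPR={C} ∪ V={G} → {C,G} (+1)
site 2, node PR: P={T} ∪ R={C} → {C,T} (+1)
site 2, node NPR: N={C} ∩ PR={C,T} → {C} (+0)
site 2, node NPRV: NPR={C} ∪ V={T} → {C,T} (+1)
site 3, node PR: P={C} ∩ R={C} → {C} (+0)
site 3, node NPR: N={T} ∪ PR={C} → {C,T} (+1)
site 3, node NPRV: NPR={C,T} ∪ V={G} → {C,G,T} (+1)
per-site changes: [2, 2, 2, 2]; total = 8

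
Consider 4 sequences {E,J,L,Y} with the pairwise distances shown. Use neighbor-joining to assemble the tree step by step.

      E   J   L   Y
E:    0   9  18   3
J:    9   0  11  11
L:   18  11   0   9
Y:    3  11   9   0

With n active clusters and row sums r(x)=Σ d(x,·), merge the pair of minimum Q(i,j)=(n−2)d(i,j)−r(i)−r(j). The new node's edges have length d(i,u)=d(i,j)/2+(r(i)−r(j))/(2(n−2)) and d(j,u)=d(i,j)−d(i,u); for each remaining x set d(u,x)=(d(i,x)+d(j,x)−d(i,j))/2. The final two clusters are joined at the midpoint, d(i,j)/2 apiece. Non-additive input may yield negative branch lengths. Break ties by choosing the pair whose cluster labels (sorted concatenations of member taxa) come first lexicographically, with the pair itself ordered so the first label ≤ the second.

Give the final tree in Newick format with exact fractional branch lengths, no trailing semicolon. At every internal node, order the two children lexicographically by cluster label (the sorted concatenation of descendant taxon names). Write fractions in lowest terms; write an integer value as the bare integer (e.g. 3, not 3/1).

iteration 1: select E,Y (d=3, Q=-47); attach at lengths (13/4, -1/4); label the merged cluster EY
  updated: d(EY,J)=17/2, d(EY,L)=12
iteration 2: select EY,J (d=17/2, Q=-63/2); attach at lengths (19/4, 15/4); label the merged cluster EJY
  updated: d(EJY,L)=29/4
iteration 3: select EJY,L (d=29/4); attach at lengths (29/8, 29/8); label the merged cluster EJLY
final tree: (((E:13/4,Y:-1/4):19/4,J:15/4):29/8,L:29/8)
total length: 75/4

(((E:13/4,Y:-1/4):19/4,J:15/4):29/8,L:29/8)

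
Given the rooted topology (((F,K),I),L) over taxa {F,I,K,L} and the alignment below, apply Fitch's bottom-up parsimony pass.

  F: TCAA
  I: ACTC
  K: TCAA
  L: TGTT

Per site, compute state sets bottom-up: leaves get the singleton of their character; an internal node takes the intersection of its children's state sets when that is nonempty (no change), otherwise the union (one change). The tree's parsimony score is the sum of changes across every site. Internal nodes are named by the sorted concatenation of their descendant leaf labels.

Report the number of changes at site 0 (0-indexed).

1

site 0, node FK: F={T} ∩ K={T} → {T} (+0)
site 0, node FIK: FK={T} ∪ I={A} → {A,T} (+1)
site 0, node FIKL: FIK={A,T} ∩ L={T} → {T} (+0)
site 1, node FK: F={C} ∩ K={C} → {C} (+0)
site 1, node FIK: FK={C} ∩ I={C} → {C} (+0)
site 1, node FIKL: FIK={C} ∪ L={G} → {C,G} (+1)
site 2, node FK: F={A} ∩ K={A} → {A} (+0)
site 2, node FIK: FK={A} ∪ I={T} → {A,T} (+1)
site 2, node FIKL: FIK={A,T} ∩ L={T} → {T} (+0)
site 3, node FK: F={A} ∩ K={A} → {A} (+0)
site 3, node FIK: FK={A} ∪ I={C} → {A,C} (+1)
site 3, node FIKL: FIK={A,C} ∪ L={T} → {A,C,T} (+1)
per-site changes: [1, 1, 1, 2]; total = 5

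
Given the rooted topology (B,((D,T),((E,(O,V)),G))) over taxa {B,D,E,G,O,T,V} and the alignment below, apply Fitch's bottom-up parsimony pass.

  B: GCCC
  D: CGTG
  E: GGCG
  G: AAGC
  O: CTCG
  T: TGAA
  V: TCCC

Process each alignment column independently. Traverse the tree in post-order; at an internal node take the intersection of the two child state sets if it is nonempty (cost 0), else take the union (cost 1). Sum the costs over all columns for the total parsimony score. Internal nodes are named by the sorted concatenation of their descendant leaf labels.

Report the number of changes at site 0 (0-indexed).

[col 0] DT: children D:{C}, T:{T} ∪→ {C,T}; cost 1
[col 0] OV: children O:{C}, V:{T} ∪→ {C,T}; cost 1
[col 0] EOV: children E:{G}, OV:{C,T} ∪→ {C,G,T}; cost 1
[col 0] EGOV: children EOV:{C,G,T}, G:{A} ∪→ {A,C,G,T}; cost 1
[col 0] DEGOTV: children DT:{C,T}, EGOV:{A,C,G,T} ∩→ {C,T}; cost 0
[col 0] BDEGOTV: children B:{G}, DEGOTV:{C,T} ∪→ {C,G,T}; cost 1
[col 1] DT: children D:{G}, T:{G} ∩→ {G}; cost 0
[col 1] OV: children O:{T}, V:{C} ∪→ {C,T}; cost 1
[col 1] EOV: children E:{G}, OV:{C,T} ∪→ {C,G,T}; cost 1
[col 1] EGOV: children EOV:{C,G,T}, G:{A} ∪→ {A,C,G,T}; cost 1
[col 1] DEGOTV: children DT:{G}, EGOV:{A,C,G,T} ∩→ {G}; cost 0
[col 1] BDEGOTV: children B:{C}, DEGOTV:{G} ∪→ {C,G}; cost 1
[col 2] DT: children D:{T}, T:{A} ∪→ {A,T}; cost 1
[col 2] OV: children O:{C}, V:{C} ∩→ {C}; cost 0
[col 2] EOV: children E:{C}, OV:{C} ∩→ {C}; cost 0
[col 2] EGOV: children EOV:{C}, G:{G} ∪→ {C,G}; cost 1
[col 2] DEGOTV: children DT:{A,T}, EGOV:{C,G} ∪→ {A,C,G,T}; cost 1
[col 2] BDEGOTV: children B:{C}, DEGOTV:{A,C,G,T} ∩→ {C}; cost 0
[col 3] DT: children D:{G}, T:{A} ∪→ {A,G}; cost 1
[col 3] OV: children O:{G}, V:{C} ∪→ {C,G}; cost 1
[col 3] EOV: children E:{G}, OV:{C,G} ∩→ {G}; cost 0
[col 3] EGOV: children EOV:{G}, G:{C} ∪→ {C,G}; cost 1
[col 3] DEGOTV: children DT:{A,G}, EGOV:{C,G} ∩→ {G}; cost 0
[col 3] BDEGOTV: children B:{C}, DEGOTV:{G} ∪→ {C,G}; cost 1
per-site changes: [5, 4, 3, 4]; total = 16

5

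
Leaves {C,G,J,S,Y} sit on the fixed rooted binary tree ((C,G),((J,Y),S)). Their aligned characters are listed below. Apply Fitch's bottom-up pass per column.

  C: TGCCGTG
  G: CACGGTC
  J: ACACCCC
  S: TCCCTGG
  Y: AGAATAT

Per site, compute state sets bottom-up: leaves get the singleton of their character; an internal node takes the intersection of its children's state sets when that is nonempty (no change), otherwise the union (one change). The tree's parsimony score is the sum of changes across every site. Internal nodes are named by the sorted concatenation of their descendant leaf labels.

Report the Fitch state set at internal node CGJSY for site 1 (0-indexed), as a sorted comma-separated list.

CG@0: {T} ∪ {C} = {C,T} (union, +1)
JY@0: {A} ∩ {A} = {A} (intersection, +0)
JSY@0: {A} ∪ {T} = {A,T} (union, +1)
CGJSY@0: {C,T} ∩ {A,T} = {T} (intersection, +0)
CG@1: {G} ∪ {A} = {A,G} (union, +1)
JY@1: {C} ∪ {G} = {C,G} (union, +1)
JSY@1: {C,G} ∩ {C} = {C} (intersection, +0)
CGJSY@1: {A,G} ∪ {C} = {A,C,G} (union, +1)
CG@2: {C} ∩ {C} = {C} (intersection, +0)
JY@2: {A} ∩ {A} = {A} (intersection, +0)
JSY@2: {A} ∪ {C} = {A,C} (union, +1)
CGJSY@2: {C} ∩ {A,C} = {C} (intersection, +0)
CG@3: {C} ∪ {G} = {C,G} (union, +1)
JY@3: {C} ∪ {A} = {A,C} (union, +1)
JSY@3: {A,C} ∩ {C} = {C} (intersection, +0)
CGJSY@3: {C,G} ∩ {C} = {C} (intersection, +0)
CG@4: {G} ∩ {G} = {G} (intersection, +0)
JY@4: {C} ∪ {T} = {C,T} (union, +1)
JSY@4: {C,T} ∩ {T} = {T} (intersection, +0)
CGJSY@4: {G} ∪ {T} = {G,T} (union, +1)
CG@5: {T} ∩ {T} = {T} (intersection, +0)
JY@5: {C} ∪ {A} = {A,C} (union, +1)
JSY@5: {A,C} ∪ {G} = {A,C,G} (union, +1)
CGJSY@5: {T} ∪ {A,C,G} = {A,C,G,T} (union, +1)
CG@6: {G} ∪ {C} = {C,G} (union, +1)
JY@6: {C} ∪ {T} = {C,T} (union, +1)
JSY@6: {C,T} ∪ {G} = {C,G,T} (union, +1)
CGJSY@6: {C,G} ∩ {C,G,T} = {C,G} (intersection, +0)
per-site changes: [2, 3, 1, 2, 2, 3, 3]; total = 16

A,C,G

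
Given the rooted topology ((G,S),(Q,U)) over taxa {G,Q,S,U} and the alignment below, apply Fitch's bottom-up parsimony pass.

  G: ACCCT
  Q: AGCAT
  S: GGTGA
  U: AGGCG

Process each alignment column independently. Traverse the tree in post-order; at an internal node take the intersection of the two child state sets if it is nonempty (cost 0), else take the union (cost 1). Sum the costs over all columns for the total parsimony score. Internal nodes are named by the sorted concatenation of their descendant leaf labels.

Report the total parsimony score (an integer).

site 0, node GS: G={A} ∪ S={G} → {A,G} (+1)
site 0, node QU: Q={A} ∩ U={A} → {A} (+0)
site 0, node GQSU: GS={A,G} ∩ QU={A} → {A} (+0)
site 1, node GS: G={C} ∪ S={G} → {C,G} (+1)
site 1, node QU: Q={G} ∩ U={G} → {G} (+0)
site 1, node GQSU: GS={C,G} ∩ QU={G} → {G} (+0)
site 2, node GS: G={C} ∪ S={T} → {C,T} (+1)
site 2, node QU: Q={C} ∪ U={G} → {C,G} (+1)
site 2, node GQSU: GS={C,T} ∩ QU={C,G} → {C} (+0)
site 3, node GS: G={C} ∪ S={G} → {C,G} (+1)
site 3, node QU: Q={A} ∪ U={C} → {A,C} (+1)
site 3, node GQSU: GS={C,G} ∩ QU={A,C} → {C} (+0)
site 4, node GS: G={T} ∪ S={A} → {A,T} (+1)
site 4, node QU: Q={T} ∪ U={G} → {G,T} (+1)
site 4, node GQSU: GS={A,T} ∩ QU={G,T} → {T} (+0)
per-site changes: [1, 1, 2, 2, 2]; total = 8

8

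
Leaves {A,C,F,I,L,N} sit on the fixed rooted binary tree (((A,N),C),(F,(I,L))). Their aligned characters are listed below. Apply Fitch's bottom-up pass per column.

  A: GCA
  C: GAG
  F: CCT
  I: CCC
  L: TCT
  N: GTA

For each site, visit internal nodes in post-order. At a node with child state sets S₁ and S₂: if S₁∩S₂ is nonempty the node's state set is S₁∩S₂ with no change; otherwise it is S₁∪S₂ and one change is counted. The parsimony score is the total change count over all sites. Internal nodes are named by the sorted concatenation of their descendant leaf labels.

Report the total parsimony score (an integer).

7

site 0, node AN: A={G} ∩ N={G} → {G} (+0)
site 0, node ACN: AN={G} ∩ C={G} → {G} (+0)
site 0, node IL: I={C} ∪ L={T} → {C,T} (+1)
site 0, node FIL: F={C} ∩ IL={C,T} → {C} (+0)
site 0, node ACFILN: ACN={G} ∪ FIL={C} → {C,G} (+1)
site 1, node AN: A={C} ∪ N={T} → {C,T} (+1)
site 1, node ACN: AN={C,T} ∪ C={A} → {A,C,T} (+1)
site 1, node IL: I={C} ∩ L={C} → {C} (+0)
site 1, node FIL: F={C} ∩ IL={C} → {C} (+0)
site 1, node ACFILN: ACN={A,C,T} ∩ FIL={C} → {C} (+0)
site 2, node AN: A={A} ∩ N={A} → {A} (+0)
site 2, node ACN: AN={A} ∪ C={G} → {A,G} (+1)
site 2, node IL: I={C} ∪ L={T} → {C,T} (+1)
site 2, node FIL: F={T} ∩ IL={C,T} → {T} (+0)
site 2, node ACFILN: ACN={A,G} ∪ FIL={T} → {A,G,T} (+1)
per-site changes: [2, 2, 3]; total = 7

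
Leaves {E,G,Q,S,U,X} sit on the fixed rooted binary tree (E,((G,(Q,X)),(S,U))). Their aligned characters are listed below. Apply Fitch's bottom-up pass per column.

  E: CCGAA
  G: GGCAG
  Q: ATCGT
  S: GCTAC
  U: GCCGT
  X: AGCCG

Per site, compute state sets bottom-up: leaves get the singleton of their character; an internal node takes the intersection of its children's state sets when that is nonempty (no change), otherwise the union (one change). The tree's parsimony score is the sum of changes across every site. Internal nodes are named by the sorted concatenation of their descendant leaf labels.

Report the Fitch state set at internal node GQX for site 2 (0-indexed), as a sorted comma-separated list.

C

QX@0: {A} ∩ {A} = {A} (intersection, +0)
GQX@0: {G} ∪ {A} = {A,G} (union, +1)
SU@0: {G} ∩ {G} = {G} (intersection, +0)
GQSUX@0: {A,G} ∩ {G} = {G} (intersection, +0)
EGQSUX@0: {C} ∪ {G} = {C,G} (union, +1)
QX@1: {T} ∪ {G} = {G,T} (union, +1)
GQX@1: {G} ∩ {G,T} = {G} (intersection, +0)
SU@1: {C} ∩ {C} = {C} (intersection, +0)
GQSUX@1: {G} ∪ {C} = {C,G} (union, +1)
EGQSUX@1: {C} ∩ {C,G} = {C} (intersection, +0)
QX@2: {C} ∩ {C} = {C} (intersection, +0)
GQX@2: {C} ∩ {C} = {C} (intersection, +0)
SU@2: {T} ∪ {C} = {C,T} (union, +1)
GQSUX@2: {C} ∩ {C,T} = {C} (intersection, +0)
EGQSUX@2: {G} ∪ {C} = {C,G} (union, +1)
QX@3: {G} ∪ {C} = {C,G} (union, +1)
GQX@3: {A} ∪ {C,G} = {A,C,G} (union, +1)
SU@3: {A} ∪ {G} = {A,G} (union, +1)
GQSUX@3: {A,C,G} ∩ {A,G} = {A,G} (intersection, +0)
EGQSUX@3: {A} ∩ {A,G} = {A} (intersection, +0)
QX@4: {T} ∪ {G} = {G,T} (union, +1)
GQX@4: {G} ∩ {G,T} = {G} (intersection, +0)
SU@4: {C} ∪ {T} = {C,T} (union, +1)
GQSUX@4: {G} ∪ {C,T} = {C,G,T} (union, +1)
EGQSUX@4: {A} ∪ {C,G,T} = {A,C,G,T} (union, +1)
per-site changes: [2, 2, 2, 3, 4]; total = 13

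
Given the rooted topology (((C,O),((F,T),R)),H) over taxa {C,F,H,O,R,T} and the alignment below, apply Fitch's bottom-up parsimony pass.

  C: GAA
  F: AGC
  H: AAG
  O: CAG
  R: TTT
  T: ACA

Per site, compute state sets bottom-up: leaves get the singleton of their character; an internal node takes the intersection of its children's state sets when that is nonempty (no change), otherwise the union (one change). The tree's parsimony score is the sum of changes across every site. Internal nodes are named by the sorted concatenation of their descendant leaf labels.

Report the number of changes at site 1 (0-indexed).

3

CO@0: {G} ∪ {C} = {C,G} (union, +1)
FT@0: {A} ∩ {A} = {A} (intersection, +0)
FRT@0: {A} ∪ {T} = {A,T} (union, +1)
CFORT@0: {C,G} ∪ {A,T} = {A,C,G,T} (union, +1)
CFHORT@0: {A,C,G,T} ∩ {A} = {A} (intersection, +0)
CO@1: {A} ∩ {A} = {A} (intersection, +0)
FT@1: {G} ∪ {C} = {C,G} (union, +1)
FRT@1: {C,G} ∪ {T} = {C,G,T} (union, +1)
CFORT@1: {A} ∪ {C,G,T} = {A,C,G,T} (union, +1)
CFHORT@1: {A,C,G,T} ∩ {A} = {A} (intersection, +0)
CO@2: {A} ∪ {G} = {A,G} (union, +1)
FT@2: {C} ∪ {A} = {A,C} (union, +1)
FRT@2: {A,C} ∪ {T} = {A,C,T} (union, +1)
CFORT@2: {A,G} ∩ {A,C,T} = {A} (intersection, +0)
CFHORT@2: {A} ∪ {G} = {A,G} (union, +1)
per-site changes: [3, 3, 4]; total = 10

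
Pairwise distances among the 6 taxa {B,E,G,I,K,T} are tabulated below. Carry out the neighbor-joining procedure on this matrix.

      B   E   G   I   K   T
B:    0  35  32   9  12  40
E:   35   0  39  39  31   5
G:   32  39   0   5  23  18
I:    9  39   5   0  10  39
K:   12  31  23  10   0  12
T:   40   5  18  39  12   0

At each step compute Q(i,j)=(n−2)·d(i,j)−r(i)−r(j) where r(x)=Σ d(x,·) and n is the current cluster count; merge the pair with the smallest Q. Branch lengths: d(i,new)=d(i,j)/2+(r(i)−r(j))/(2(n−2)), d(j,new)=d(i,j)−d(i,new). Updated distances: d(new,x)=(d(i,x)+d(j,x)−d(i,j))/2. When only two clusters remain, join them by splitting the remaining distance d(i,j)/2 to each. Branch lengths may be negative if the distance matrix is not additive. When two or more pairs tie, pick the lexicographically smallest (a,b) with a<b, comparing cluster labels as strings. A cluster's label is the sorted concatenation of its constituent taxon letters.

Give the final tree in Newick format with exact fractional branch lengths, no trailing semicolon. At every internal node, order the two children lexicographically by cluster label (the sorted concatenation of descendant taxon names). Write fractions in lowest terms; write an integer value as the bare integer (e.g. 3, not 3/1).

step 1: merge (E,T) at d=5, Q=-243; branch lengths E→55/8, T→-15/8; new cluster ET
  updated: d(B,ET)=35, d(ET,G)=26, d(ET,I)=73/2, d(ET,K)=19
step 2: merge (G,I) at d=5, Q=-263/2; branch lengths G→27/4, I→-7/4; new cluster GI
  updated: d(B,GI)=18, d(ET,GI)=115/4, d(GI,K)=14
step 3: merge (B,GI) at d=18, Q=-359/4; branch lengths B→161/16, GI→127/16; new cluster BGI
  updated: d(BGI,ET)=183/8, d(BGI,K)=4
step 4: merge (BGI,ET) at d=183/8, Q=-367/8; branch lengths BGI→63/16, ET→303/16; new cluster BEGIT
  updated: d(BEGIT,K)=1/16
step 5: merge (BEGIT,K) at d=1/16; branch lengths BEGIT→1/32, K→1/32; new cluster BEGIKT
final tree: (((B:161/16,(G:27/4,I:-7/4):127/16):63/16,(E:55/8,T:-15/8):303/16):1/32,K:1/32)
total length: 815/16

(((B:161/16,(G:27/4,I:-7/4):127/16):63/16,(E:55/8,T:-15/8):303/16):1/32,K:1/32)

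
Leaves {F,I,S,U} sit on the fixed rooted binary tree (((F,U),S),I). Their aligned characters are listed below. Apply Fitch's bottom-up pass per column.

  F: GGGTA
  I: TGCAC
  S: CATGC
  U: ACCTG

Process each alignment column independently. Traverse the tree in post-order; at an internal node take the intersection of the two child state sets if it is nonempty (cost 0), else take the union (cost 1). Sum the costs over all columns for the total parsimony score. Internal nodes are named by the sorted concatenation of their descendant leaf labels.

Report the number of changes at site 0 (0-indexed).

FU@0: {G} ∪ {A} = {A,G} (union, +1)
FSU@0: {A,G} ∪ {C} = {A,C,G} (union, +1)
FISU@0: {A,C,G} ∪ {T} = {A,C,G,T} (union, +1)
FU@1: {G} ∪ {C} = {C,G} (union, +1)
FSU@1: {C,G} ∪ {A} = {A,C,G} (union, +1)
FISU@1: {A,C,G} ∩ {G} = {G} (intersection, +0)
FU@2: {G} ∪ {C} = {C,G} (union, +1)
FSU@2: {C,G} ∪ {T} = {C,G,T} (union, +1)
FISU@2: {C,G,T} ∩ {C} = {C} (intersection, +0)
FU@3: {T} ∩ {T} = {T} (intersection, +0)
FSU@3: {T} ∪ {G} = {G,T} (union, +1)
FISU@3: {G,T} ∪ {A} = {A,G,T} (union, +1)
FU@4: {A} ∪ {G} = {A,G} (union, +1)
FSU@4: {A,G} ∪ {C} = {A,C,G} (union, +1)
FISU@4: {A,C,G} ∩ {C} = {C} (intersection, +0)
per-site changes: [3, 2, 2, 2, 2]; total = 11

3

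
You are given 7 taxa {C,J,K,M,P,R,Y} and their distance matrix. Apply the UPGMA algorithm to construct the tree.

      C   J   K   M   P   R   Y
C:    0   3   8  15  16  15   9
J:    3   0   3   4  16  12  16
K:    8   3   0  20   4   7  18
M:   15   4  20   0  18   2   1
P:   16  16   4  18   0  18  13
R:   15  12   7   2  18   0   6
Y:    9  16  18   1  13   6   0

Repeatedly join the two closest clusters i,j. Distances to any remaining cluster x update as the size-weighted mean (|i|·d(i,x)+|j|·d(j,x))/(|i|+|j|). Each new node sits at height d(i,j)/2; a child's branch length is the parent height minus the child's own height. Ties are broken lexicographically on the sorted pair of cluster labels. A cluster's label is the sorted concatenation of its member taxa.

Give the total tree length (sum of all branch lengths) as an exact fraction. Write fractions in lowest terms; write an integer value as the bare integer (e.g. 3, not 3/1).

step 1: merge (M,Y) at d=1; branch lengths M→1/2, Y→1/2; new cluster MY
  updated: d(C,MY)=12, d(J,MY)=10, d(K,MY)=19, d(MY,P)=31/2, d(MY,R)=4
step 2: merge (C,J) at d=3; branch lengths C→3/2, J→3/2; new cluster CJ
  updated: d(CJ,K)=11/2, d(CJ,MY)=11, d(CJ,P)=16, d(CJ,R)=27/2
step 3: merge (K,P) at d=4; branch lengths K→2, P→2; new cluster KP
  updated: d(CJ,KP)=43/4, d(KP,MY)=69/4, d(KP,R)=25/2
step 4: merge (MY,R) at d=4; branch lengths MY→3/2, R→2; new cluster MRY
  updated: d(CJ,MRY)=71/6, d(KP,MRY)=47/3
step 5: merge (CJ,KP) at d=43/4; branch lengths CJ→31/8, KP→27/8; new cluster CJKP
  updated: d(CJKP,MRY)=55/4
step 6: merge (CJKP,MRY) at d=55/4; branch lengths CJKP→3/2, MRY→39/8; new cluster CJKMPRY
final tree: (((C:3/2,J:3/2):31/8,(K:2,P:2):27/8):3/2,((M:1/2,Y:1/2):3/2,R:2):39/8)
total length: 201/8

201/8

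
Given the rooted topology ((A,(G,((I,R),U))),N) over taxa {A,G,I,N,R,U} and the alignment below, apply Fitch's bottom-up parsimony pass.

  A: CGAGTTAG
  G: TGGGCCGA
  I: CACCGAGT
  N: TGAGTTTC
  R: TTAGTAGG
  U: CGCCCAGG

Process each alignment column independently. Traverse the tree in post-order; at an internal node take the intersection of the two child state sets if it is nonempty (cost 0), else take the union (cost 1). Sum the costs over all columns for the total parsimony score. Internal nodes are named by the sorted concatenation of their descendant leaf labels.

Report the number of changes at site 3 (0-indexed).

2

[col 0] IR: children I:{C}, R:{T} ∪→ {C,T}; cost 1
[col 0] IRU: children IR:{C,T}, U:{C} ∩→ {C}; cost 0
[col 0] GIRU: children G:{T}, IRU:{C} ∪→ {C,T}; cost 1
[col 0] AGIRU: children A:{C}, GIRU:{C,T} ∩→ {C}; cost 0
[col 0] AGINRU: children AGIRU:{C}, N:{T} ∪→ {C,T}; cost 1
[col 1] IR: children I:{A}, R:{T} ∪→ {A,T}; cost 1
[col 1] IRU: children IR:{A,T}, U:{G} ∪→ {A,G,T}; cost 1
[col 1] GIRU: children G:{G}, IRU:{A,G,T} ∩→ {G}; cost 0
[col 1] AGIRU: children A:{G}, GIRU:{G} ∩→ {G}; cost 0
[col 1] AGINRU: children AGIRU:{G}, N:{G} ∩→ {G}; cost 0
[col 2] IR: children I:{C}, R:{A} ∪→ {A,C}; cost 1
[col 2] IRU: children IR:{A,C}, U:{C} ∩→ {C}; cost 0
[col 2] GIRU: children G:{G}, IRU:{C} ∪→ {C,G}; cost 1
[col 2] AGIRU: children A:{A}, GIRU:{C,G} ∪→ {A,C,G}; cost 1
[col 2] AGINRU: children AGIRU:{A,C,G}, N:{A} ∩→ {A}; cost 0
[col 3] IR: children I:{C}, R:{G} ∪→ {C,G}; cost 1
[col 3] IRU: children IR:{C,G}, U:{C} ∩→ {C}; cost 0
[col 3] GIRU: children G:{G}, IRU:{C} ∪→ {C,G}; cost 1
[col 3] AGIRU: children A:{G}, GIRU:{C,G} ∩→ {G}; cost 0
[col 3] AGINRU: children AGIRU:{G}, N:{G} ∩→ {G}; cost 0
[col 4] IR: children I:{G}, R:{T} ∪→ {G,T}; cost 1
[col 4] IRU: children IR:{G,T}, U:{C} ∪→ {C,G,T}; cost 1
[col 4] GIRU: children G:{C}, IRU:{C,G,T} ∩→ {C}; cost 0
[col 4] AGIRU: children A:{T}, GIRU:{C} ∪→ {C,T}; cost 1
[col 4] AGINRU: children AGIRU:{C,T}, N:{T} ∩→ {T}; cost 0
[col 5] IR: children I:{A}, R:{A} ∩→ {A}; cost 0
[col 5] IRU: children IR:{A}, U:{A} ∩→ {A}; cost 0
[col 5] GIRU: children G:{C}, IRU:{A} ∪→ {A,C}; cost 1
[col 5] AGIRU: children A:{T}, GIRU:{A,C} ∪→ {A,C,T}; cost 1
[col 5] AGINRU: children AGIRU:{A,C,T}, N:{T} ∩→ {T}; cost 0
[col 6] IR: children I:{G}, R:{G} ∩→ {G}; cost 0
[col 6] IRU: children IR:{G}, U:{G} ∩→ {G}; cost 0
[col 6] GIRU: children G:{G}, IRU:{G} ∩→ {G}; cost 0
[col 6] AGIRU: children A:{A}, GIRU:{G} ∪→ {A,G}; cost 1
[col 6] AGINRU: children AGIRU:{A,G}, N:{T} ∪→ {A,G,T}; cost 1
[col 7] IR: children I:{T}, R:{G} ∪→ {G,T}; cost 1
[col 7] IRU: children IR:{G,T}, U:{G} ∩→ {G}; cost 0
[col 7] GIRU: children G:{A}, IRU:{G} ∪→ {A,G}; cost 1
[col 7] AGIRU: children A:{G}, GIRU:{A,G} ∩→ {G}; cost 0
[col 7] AGINRU: children AGIRU:{G}, N:{C} ∪→ {C,G}; cost 1
per-site changes: [3, 2, 3, 2, 3, 2, 2, 3]; total = 20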